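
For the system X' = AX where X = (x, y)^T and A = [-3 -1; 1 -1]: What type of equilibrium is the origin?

stable improper node

A = [[-3,-1],[1,-1]]; det(A-λI) = λ^2 + 4λ + 4.
repeated λ = -2 with a single eigenvector.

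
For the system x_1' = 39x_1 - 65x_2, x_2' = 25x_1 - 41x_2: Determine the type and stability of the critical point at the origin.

stable spiral

A = [[39,-65],[25,-41]]; det(A-λI) = λ^2 + 2λ + 26.
λ = -1 ± 5i: negative real part.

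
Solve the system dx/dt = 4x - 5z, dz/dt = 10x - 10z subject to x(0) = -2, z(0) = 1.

x(t) = -19e^(-3t)sin(t) - 2e^(-3t)cos(t), z(t) = -27e^(-3t)sin(t) + e^(-3t)cos(t)

Coefficient matrix A = [[4, -5], [10, -10]].
Characteristic polynomial det(A - λI) = λ^2 + 6λ + 10 = 0.
Eigenvalues λ = -3 ± i (complex conjugate pair).
For λ=-3+i: an eigenvector is (1,1) - i(2,3) = (1 - 2i, 1 - 3i).
A real fundamental pair from Re and Im of e^((-3+i)t)v: X_1 = e^(-3t)(cos(t)·(1,1) + sin(t)·(2,3)), X_2 = e^(-3t)(sin(t)·(1,1) - cos(t)·(2,3)).
General solution: c_1X_1 + c_2X_2.
Applying x(0)=-2, z(0)=1 gives c_1=-8, c_2=-3.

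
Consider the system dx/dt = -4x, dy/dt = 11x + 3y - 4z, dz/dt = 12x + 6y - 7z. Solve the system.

Coefficient matrix A = [[-4, 0, 0], [11, 3, -4], [12, 6, -7]].
det(A - λI) = 0 gives eigenvalues λ = -1, -4, -3.
For λ=-1: eigenvector (0,1,1).
For λ=-4: eigenvector (1,-5,-6).
For λ=-3: eigenvector (0,2,3).
General solution: K_1e^(-t)(0,1,1) + K_2e^(-4t)(1,-5,-6) + K_3e^(-3t)(0,2,3).

x(t) = K_2e^(-4t), y(t) = K_1e^(-t) - 5K_2e^(-4t) + 2K_3e^(-3t), z(t) = K_1e^(-t) - 6K_2e^(-4t) + 3K_3e^(-3t)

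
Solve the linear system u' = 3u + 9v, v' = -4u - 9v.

Coefficient matrix A = [[3, 9], [-4, -9]].
Characteristic polynomial det(A - λI) = λ^2 + 6λ + 9 = 0.
Single eigenvalue λ = -3 with algebraic multiplicity 2.
Eigenvector v = (-3,2); generalized eigenvector w with (A-λI)w=v is (-2,1).
General solution: e^(-3t)[C_1·v + C_2·(t·v + w)].

u(t) = -3C_1e^(-3t) - 3C_2te^(-3t) - 2C_2e^(-3t), v(t) = 2C_1e^(-3t) + 2C_2te^(-3t) + C_2e^(-3t)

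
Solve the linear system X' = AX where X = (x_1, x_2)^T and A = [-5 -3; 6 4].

Coefficient matrix A = [[-5, -3], [6, 4]].
Characteristic polynomial det(A - λI) = λ^2 + λ - 2 = 0.
Eigenvalues λ = 1, -2.
For λ=1: (A-λI) row 1 is [-6, -3], so an eigenvector is (1, -2).
For λ=-2: (A-λI) row 1 is [-3, -3], so an eigenvector is (-1, 1).
General solution: C_1e^(t)(1,-2) + C_2e^(-2t)(-1,1).

x_1(t) = C_1e^(t) - C_2e^(-2t), x_2(t) = -2C_1e^(t) + C_2e^(-2t)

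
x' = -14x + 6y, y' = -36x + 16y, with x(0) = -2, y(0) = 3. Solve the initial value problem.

Coefficient matrix A = [[-14, 6], [-36, 16]].
Characteristic polynomial det(A - λI) = λ^2 - 2λ - 8 = 0.
Eigenvalues λ = 4, -2.
For λ=4: (A-λI) row 1 is [-18, 6], so an eigenvector is (-1, -3).
For λ=-2: (A-λI) row 1 is [-12, 6], so an eigenvector is (-1, -2).
General solution: K_1e^(4t)(-1,-3) + K_2e^(-2t)(-1,-2).
Applying x(0)=-2, y(0)=3 gives K_1=-7, K_2=9.

x(t) = 7e^(4t) - 9e^(-2t), y(t) = 21e^(4t) - 18e^(-2t)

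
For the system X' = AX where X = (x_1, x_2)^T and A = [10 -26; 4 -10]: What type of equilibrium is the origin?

A = [[10,-26],[4,-10]]; det(A-λI) = λ^2 + 4.
λ = 0 ± 2i: zero real part.

center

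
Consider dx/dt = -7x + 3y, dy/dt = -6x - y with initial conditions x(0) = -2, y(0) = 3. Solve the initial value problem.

Coefficient matrix A = [[-7, 3], [-6, -1]].
Characteristic polynomial det(A - λI) = λ^2 + 8λ + 25 = 0.
Eigenvalues λ = -4 ± 3i (complex conjugate pair).
For λ=-4+3i: an eigenvector is (-1,-1) - i(0,1) = (-1, -1 - i).
A real fundamental pair from Re and Im of e^((-4+3i)t)v: X_1 = e^(-4t)(cos(3t)·(-1,-1) + sin(3t)·(0,1)), X_2 = e^(-4t)(sin(3t)·(-1,-1) - cos(3t)·(0,1)).
General solution: C_1X_1 + C_2X_2.
Applying x(0)=-2, y(0)=3 gives C_1=2, C_2=-5.

x(t) = 5e^(-4t)sin(3t) - 2e^(-4t)cos(3t), y(t) = 7e^(-4t)sin(3t) + 3e^(-4t)cos(3t)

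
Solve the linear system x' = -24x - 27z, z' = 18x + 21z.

Coefficient matrix A = [[-24, -27], [18, 21]].
Characteristic polynomial det(A - λI) = λ^2 + 3λ - 18 = 0.
Eigenvalues λ = -6, 3.
For λ=-6: (A-λI) row 1 is [-18, -27], so an eigenvector is (-3, 2).
For λ=3: (A-λI) row 1 is [-27, -27], so an eigenvector is (1, -1).
General solution: c_1e^(-6t)(-3,2) + c_2e^(3t)(1,-1).

x(t) = -3c_1e^(-6t) + c_2e^(3t), z(t) = 2c_1e^(-6t) - c_2e^(3t)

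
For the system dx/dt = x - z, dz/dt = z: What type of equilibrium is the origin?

A = [[1,-1],[0,1]]; det(A-λI) = λ^2 - 2λ + 1.
repeated λ = 1 with a single eigenvector.

unstable improper node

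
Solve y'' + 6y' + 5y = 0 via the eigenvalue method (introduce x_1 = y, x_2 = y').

Let x_1 = y, x_2 = y'. Then x_1' = x_2 and x_2' = -5x_1 - 6x_2.
A = [[0,1],[-5,-6]]; det(A-λI) = λ^2 + 6λ + 5.
Eigenvalues λ = -5, -1 with eigenvectors (1,-5), (1,-1).

y(t) = K_1e^(-5t) + K_2e^(-t)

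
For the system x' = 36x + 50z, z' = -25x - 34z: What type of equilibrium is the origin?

unstable spiral

A = [[36,50],[-25,-34]]; det(A-λI) = λ^2 - 2λ + 26.
λ = 1 ± 5i: positive real part.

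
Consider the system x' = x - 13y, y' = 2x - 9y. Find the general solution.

x(t) = -3c_1e^(-4t)sin(t) + 2c_1e^(-4t)cos(t) + 2c_2e^(-4t)sin(t) + 3c_2e^(-4t)cos(t), y(t) = -c_1e^(-4t)sin(t) + c_1e^(-4t)cos(t) + c_2e^(-4t)sin(t) + c_2e^(-4t)cos(t)

Coefficient matrix A = [[1, -13], [2, -9]].
Characteristic polynomial det(A - λI) = λ^2 + 8λ + 17 = 0.
Eigenvalues λ = -4 ± i (complex conjugate pair).
For λ=-4+i: an eigenvector is (2,1) - i(-3,-1) = (2 + 3i, 1 + i).
A real fundamental pair from Re and Im of e^((-4+i)t)v: X_1 = e^(-4t)(cos(t)·(2,1) + sin(t)·(-3,-1)), X_2 = e^(-4t)(sin(t)·(2,1) - cos(t)·(-3,-1)).
General solution: c_1X_1 + c_2X_2.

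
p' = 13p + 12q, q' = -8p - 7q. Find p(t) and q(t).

p(t) = 3c_1e^(5t) + c_2e^(t), q(t) = -2c_1e^(5t) - c_2e^(t)

Coefficient matrix A = [[13, 12], [-8, -7]].
Characteristic polynomial det(A - λI) = λ^2 - 6λ + 5 = 0.
Eigenvalues λ = 5, 1.
For λ=5: (A-λI) row 1 is [8, 12], so an eigenvector is (3, -2).
For λ=1: (A-λI) row 1 is [12, 12], so an eigenvector is (1, -1).
General solution: c_1e^(5t)(3,-2) + c_2e^(t)(1,-1).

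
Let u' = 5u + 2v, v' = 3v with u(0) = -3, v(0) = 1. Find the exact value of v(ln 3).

27

A = [[5,2],[0,3]]; eigenvalues λ = 3, 5.
Eigenvectors: (1,-1) for λ=3, (-1,0) for λ=5.
From the initial condition, c_1 = -1, c_2 = 2.
v(ln 3) = (-1)(3^3)(-1) + (2)(3^5)(0) = 27.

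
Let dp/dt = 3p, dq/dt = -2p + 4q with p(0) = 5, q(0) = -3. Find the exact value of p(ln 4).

A = [[3,0],[-2,4]]; eigenvalues λ = 3, 4.
Eigenvectors: (1,2) for λ=3, (0,-1) for λ=4.
From the initial condition, c_1 = 5, c_2 = 13.
p(ln 4) = (5)(4^3)(1) + (13)(4^4)(0) = 320.

320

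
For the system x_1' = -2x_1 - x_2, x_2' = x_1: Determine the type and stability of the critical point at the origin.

stable improper node

A = [[-2,-1],[1,0]]; det(A-λI) = λ^2 + 2λ + 1.
repeated λ = -1 with a single eigenvector.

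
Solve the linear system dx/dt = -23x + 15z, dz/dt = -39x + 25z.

x(t) = c_1e^(t)sin(3t) - 2c_1e^(t)cos(3t) - 2c_2e^(t)sin(3t) - c_2e^(t)cos(3t), z(t) = 2c_1e^(t)sin(3t) - 3c_1e^(t)cos(3t) - 3c_2e^(t)sin(3t) - 2c_2e^(t)cos(3t)

Coefficient matrix A = [[-23, 15], [-39, 25]].
Characteristic polynomial det(A - λI) = λ^2 - 2λ + 10 = 0.
Eigenvalues λ = 1 ± 3i (complex conjugate pair).
For λ=1+3i: an eigenvector is (-2,-3) - i(1,2) = (-2 - i, -3 - 2i).
A real fundamental pair from Re and Im of e^((1+3i)t)v: X_1 = e^(t)(cos(3t)·(-2,-3) + sin(3t)·(1,2)), X_2 = e^(t)(sin(3t)·(-2,-3) - cos(3t)·(1,2)).
General solution: c_1X_1 + c_2X_2.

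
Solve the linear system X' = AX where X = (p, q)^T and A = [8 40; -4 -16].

Coefficient matrix A = [[8, 40], [-4, -16]].
Characteristic polynomial det(A - λI) = λ^2 + 8λ + 32 = 0.
Eigenvalues λ = -4 ± 4i (complex conjugate pair).
For λ=-4+4i: an eigenvector is (-1,0) - i(-3,1) = (-1 + 3i, 0 - i).
A real fundamental pair from Re and Im of e^((-4+4i)t)v: X_1 = e^(-4t)(cos(4t)·(-1,0) + sin(4t)·(-3,1)), X_2 = e^(-4t)(sin(4t)·(-1,0) - cos(4t)·(-3,1)).
General solution: K_1X_1 + K_2X_2.

p(t) = -3K_1e^(-4t)sin(4t) - K_1e^(-4t)cos(4t) - K_2e^(-4t)sin(4t) + 3K_2e^(-4t)cos(4t), q(t) = K_1e^(-4t)sin(4t) - K_2e^(-4t)cos(4t)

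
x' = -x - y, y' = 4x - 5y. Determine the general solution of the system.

x(t) = -c_1e^(-3t) - c_2te^(-3t) - c_2e^(-3t), y(t) = -2c_1e^(-3t) - 2c_2te^(-3t) - c_2e^(-3t)

Coefficient matrix A = [[-1, -1], [4, -5]].
Characteristic polynomial det(A - λI) = λ^2 + 6λ + 9 = 0.
Single eigenvalue λ = -3 with algebraic multiplicity 2.
Eigenvector v = (-1,-2); generalized eigenvector w with (A-λI)w=v is (-1,-1).
General solution: e^(-3t)[c_1·v + c_2·(t·v + w)].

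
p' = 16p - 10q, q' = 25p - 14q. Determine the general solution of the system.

p(t) = -C_1e^(t)sin(5t) + C_1e^(t)cos(5t) + C_2e^(t)sin(5t) + C_2e^(t)cos(5t), q(t) = -C_1e^(t)sin(5t) + 2C_1e^(t)cos(5t) + 2C_2e^(t)sin(5t) + C_2e^(t)cos(5t)

Coefficient matrix A = [[16, -10], [25, -14]].
Characteristic polynomial det(A - λI) = λ^2 - 2λ + 26 = 0.
Eigenvalues λ = 1 ± 5i (complex conjugate pair).
For λ=1+5i: an eigenvector is (1,2) - i(-1,-1) = (1 + i, 2 + i).
A real fundamental pair from Re and Im of e^((1+5i)t)v: X_1 = e^(t)(cos(5t)·(1,2) + sin(5t)·(-1,-1)), X_2 = e^(t)(sin(5t)·(1,2) - cos(5t)·(-1,-1)).
General solution: C_1X_1 + C_2X_2.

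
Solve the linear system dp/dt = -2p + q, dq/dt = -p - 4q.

p(t) = c_1e^(-3t) + c_2te^(-3t) + 2c_2e^(-3t), q(t) = -c_1e^(-3t) - c_2te^(-3t) - c_2e^(-3t)

Coefficient matrix A = [[-2, 1], [-1, -4]].
Characteristic polynomial det(A - λI) = λ^2 + 6λ + 9 = 0.
Single eigenvalue λ = -3 with algebraic multiplicity 2.
Eigenvector v = (1,-1); generalized eigenvector w with (A-λI)w=v is (2,-1).
General solution: e^(-3t)[c_1·v + c_2·(t·v + w)].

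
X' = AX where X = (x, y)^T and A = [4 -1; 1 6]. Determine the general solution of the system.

Coefficient matrix A = [[4, -1], [1, 6]].
Characteristic polynomial det(A - λI) = λ^2 - 10λ + 25 = 0.
Single eigenvalue λ = 5 with algebraic multiplicity 2.
Eigenvector v = (1,-1); generalized eigenvector w with (A-λI)w=v is (-1,0).
General solution: e^(5t)[K_1·v + K_2·(t·v + w)].

x(t) = K_1e^(5t) + K_2te^(5t) - K_2e^(5t), y(t) = -K_1e^(5t) - K_2te^(5t)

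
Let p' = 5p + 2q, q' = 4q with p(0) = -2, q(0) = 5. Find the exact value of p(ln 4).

5632

A = [[5,2],[0,4]]; eigenvalues λ = 5, 4.
Eigenvectors: (-1,0) for λ=5, (-2,1) for λ=4.
From the initial condition, c_1 = -8, c_2 = 5.
p(ln 4) = (-8)(4^5)(-1) + (5)(4^4)(-2) = 5632.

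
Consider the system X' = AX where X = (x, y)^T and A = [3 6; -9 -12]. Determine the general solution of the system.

x(t) = c_1e^(-3t) - 2c_2e^(-6t), y(t) = -c_1e^(-3t) + 3c_2e^(-6t)

Coefficient matrix A = [[3, 6], [-9, -12]].
Characteristic polynomial det(A - λI) = λ^2 + 9λ + 18 = 0.
Eigenvalues λ = -3, -6.
For λ=-3: (A-λI) row 1 is [6, 6], so an eigenvector is (1, -1).
For λ=-6: (A-λI) row 1 is [9, 6], so an eigenvector is (-2, 3).
General solution: c_1e^(-3t)(1,-1) + c_2e^(-6t)(-2,3).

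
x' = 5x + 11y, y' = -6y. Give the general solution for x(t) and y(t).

x(t) = C_1e^(-6t) - C_2e^(5t), y(t) = -C_1e^(-6t)

Coefficient matrix A = [[5, 11], [0, -6]].
Characteristic polynomial det(A - λI) = λ^2 + λ - 30 = 0.
Eigenvalues λ = -6, 5.
For λ=-6: (A-λI) row 1 is [11, 11], so an eigenvector is (1, -1).
For λ=5: (A-λI) row 1 is [0, 11], so an eigenvector is (-1, 0).
General solution: C_1e^(-6t)(1,-1) + C_2e^(5t)(-1,0).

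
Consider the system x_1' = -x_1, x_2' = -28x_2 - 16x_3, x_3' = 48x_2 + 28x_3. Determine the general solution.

Coefficient matrix A = [[-1, 0, 0], [0, -28, -16], [0, 48, 28]].
det(A - λI) = 0 gives eigenvalues λ = -1, 4, -4.
For λ=-1: eigenvector (1,0,0).
For λ=4: eigenvector (0,1,-2).
For λ=-4: eigenvector (0,2,-3).
General solution: K_1e^(-t)(1,0,0) + K_2e^(4t)(0,1,-2) + K_3e^(-4t)(0,2,-3).

x_1(t) = K_1e^(-t), x_2(t) = K_2e^(4t) + 2K_3e^(-4t), x_3(t) = -2K_2e^(4t) - 3K_3e^(-4t)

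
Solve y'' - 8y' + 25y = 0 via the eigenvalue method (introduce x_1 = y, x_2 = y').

Let x_1 = y, x_2 = y'. Then x_1' = x_2 and x_2' = -25x_1 + 8x_2.
A = [[0,1],[-25,8]]; det(A-λI) = λ^2 - 8λ + 25.
Eigenvalues λ = 4 ± 3i.

y(t) = c_1e^(4t)cos(3t) + c_2e^(4t)sin(3t)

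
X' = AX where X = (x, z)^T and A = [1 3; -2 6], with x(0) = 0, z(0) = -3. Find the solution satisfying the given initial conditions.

Coefficient matrix A = [[1, 3], [-2, 6]].
Characteristic polynomial det(A - λI) = λ^2 - 7λ + 12 = 0.
Eigenvalues λ = 3, 4.
For λ=3: (A-λI) row 1 is [-2, 3], so an eigenvector is (3, 2).
For λ=4: (A-λI) row 1 is [-3, 3], so an eigenvector is (-1, -1).
General solution: c_1e^(3t)(3,2) + c_2e^(4t)(-1,-1).
Applying x(0)=0, z(0)=-3 gives c_1=3, c_2=9.

x(t) = -9e^(4t) + 9e^(3t), z(t) = -9e^(4t) + 6e^(3t)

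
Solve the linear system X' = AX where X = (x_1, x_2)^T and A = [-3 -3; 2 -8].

x_1(t) = -C_1e^(-6t) - 3C_2e^(-5t), x_2(t) = -C_1e^(-6t) - 2C_2e^(-5t)

Coefficient matrix A = [[-3, -3], [2, -8]].
Characteristic polynomial det(A - λI) = λ^2 + 11λ + 30 = 0.
Eigenvalues λ = -6, -5.
For λ=-6: (A-λI) row 1 is [3, -3], so an eigenvector is (-1, -1).
For λ=-5: (A-λI) row 1 is [2, -3], so an eigenvector is (-3, -2).
General solution: C_1e^(-6t)(-1,-1) + C_2e^(-5t)(-3,-2).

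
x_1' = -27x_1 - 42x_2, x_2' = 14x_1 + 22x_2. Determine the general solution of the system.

Coefficient matrix A = [[-27, -42], [14, 22]].
Characteristic polynomial det(A - λI) = λ^2 + 5λ - 6 = 0.
Eigenvalues λ = 1, -6.
For λ=1: (A-λI) row 1 is [-28, -42], so an eigenvector is (3, -2).
For λ=-6: (A-λI) row 1 is [-21, -42], so an eigenvector is (2, -1).
General solution: K_1e^(t)(3,-2) + K_2e^(-6t)(2,-1).

x_1(t) = 3K_1e^(t) + 2K_2e^(-6t), x_2(t) = -2K_1e^(t) - K_2e^(-6t)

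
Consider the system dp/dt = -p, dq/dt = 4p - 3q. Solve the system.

Coefficient matrix A = [[-1, 0], [4, -3]].
Characteristic polynomial det(A - λI) = λ^2 + 4λ + 3 = 0.
Eigenvalues λ = -3, -1.
For λ=-3: (A-λI) row 1 is [2, 0], so an eigenvector is (0, -1).
For λ=-1: (A-λI) row 2 is [4, -2], so an eigenvector is (-1, -2).
General solution: K_1e^(-3t)(0,-1) + K_2e^(-t)(-1,-2).

p(t) = -K_2e^(-t), q(t) = -K_1e^(-3t) - 2K_2e^(-t)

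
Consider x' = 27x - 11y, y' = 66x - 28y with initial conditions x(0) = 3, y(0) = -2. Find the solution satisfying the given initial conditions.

x(t) = 11e^(5t) - 8e^(-6t), y(t) = 22e^(5t) - 24e^(-6t)

Coefficient matrix A = [[27, -11], [66, -28]].
Characteristic polynomial det(A - λI) = λ^2 + λ - 30 = 0.
Eigenvalues λ = -6, 5.
For λ=-6: (A-λI) row 1 is [33, -11], so an eigenvector is (-1, -3).
For λ=5: (A-λI) row 1 is [22, -11], so an eigenvector is (-1, -2).
General solution: K_1e^(-6t)(-1,-3) + K_2e^(5t)(-1,-2).
Applying x(0)=3, y(0)=-2 gives K_1=8, K_2=-11.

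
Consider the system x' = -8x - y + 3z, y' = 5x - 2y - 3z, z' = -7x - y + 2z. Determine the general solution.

x(t) = -C_1e^(-t) - C_2e^(-3t) + C_3e^(-4t), y(t) = C_1e^(-t) + 2C_2e^(-3t) - C_3e^(-4t), z(t) = -2C_1e^(-t) - C_2e^(-3t) + C_3e^(-4t)

Coefficient matrix A = [[-8, -1, 3], [5, -2, -3], [-7, -1, 2]].
det(A - λI) = 0 gives eigenvalues λ = -1, -3, -4.
For λ=-1: eigenvector (-1,1,-2).
For λ=-3: eigenvector (-1,2,-1).
For λ=-4: eigenvector (1,-1,1).
General solution: C_1e^(-t)(-1,1,-2) + C_2e^(-3t)(-1,2,-1) + C_3e^(-4t)(1,-1,1).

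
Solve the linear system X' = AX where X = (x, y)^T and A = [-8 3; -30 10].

Coefficient matrix A = [[-8, 3], [-30, 10]].
Characteristic polynomial det(A - λI) = λ^2 - 2λ + 10 = 0.
Eigenvalues λ = 1 ± 3i (complex conjugate pair).
For λ=1+3i: an eigenvector is (1,3) - i(0,-1) = (1, 3 + i).
A real fundamental pair from Re and Im of e^((1+3i)t)v: X_1 = e^(t)(cos(3t)·(1,3) + sin(3t)·(0,-1)), X_2 = e^(t)(sin(3t)·(1,3) - cos(3t)·(0,-1)).
General solution: K_1X_1 + K_2X_2.

x(t) = K_1e^(t)cos(3t) + K_2e^(t)sin(3t), y(t) = -K_1e^(t)sin(3t) + 3K_1e^(t)cos(3t) + 3K_2e^(t)sin(3t) + K_2e^(t)cos(3t)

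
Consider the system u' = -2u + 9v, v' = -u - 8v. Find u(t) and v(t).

u(t) = 3K_1e^(-5t) + 3K_2te^(-5t) - 2K_2e^(-5t), v(t) = -K_1e^(-5t) - K_2te^(-5t) + K_2e^(-5t)

Coefficient matrix A = [[-2, 9], [-1, -8]].
Characteristic polynomial det(A - λI) = λ^2 + 10λ + 25 = 0.
Single eigenvalue λ = -5 with algebraic multiplicity 2.
Eigenvector v = (3,-1); generalized eigenvector w with (A-λI)w=v is (-2,1).
General solution: e^(-5t)[K_1·v + K_2·(t·v + w)].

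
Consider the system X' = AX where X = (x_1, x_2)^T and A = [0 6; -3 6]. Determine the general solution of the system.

x_1(t) = K_1e^(3t)sin(3t) - K_1e^(3t)cos(3t) - K_2e^(3t)sin(3t) - K_2e^(3t)cos(3t), x_2(t) = K_1e^(3t)sin(3t) - K_2e^(3t)cos(3t)

Coefficient matrix A = [[0, 6], [-3, 6]].
Characteristic polynomial det(A - λI) = λ^2 - 6λ + 18 = 0.
Eigenvalues λ = 3 ± 3i (complex conjugate pair).
For λ=3+3i: an eigenvector is (-1,0) - i(1,1) = (-1 - i, 0 - i).
A real fundamental pair from Re and Im of e^((3+3i)t)v: X_1 = e^(3t)(cos(3t)·(-1,0) + sin(3t)·(1,1)), X_2 = e^(3t)(sin(3t)·(-1,0) - cos(3t)·(1,1)).
General solution: K_1X_1 + K_2X_2.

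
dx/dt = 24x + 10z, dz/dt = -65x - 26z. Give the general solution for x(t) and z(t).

Coefficient matrix A = [[24, 10], [-65, -26]].
Characteristic polynomial det(A - λI) = λ^2 + 2λ + 26 = 0.
Eigenvalues λ = -1 ± 5i (complex conjugate pair).
For λ=-1+5i: an eigenvector is (1,-2) - i(1,-3) = (1 - i, -2 + 3i).
A real fundamental pair from Re and Im of e^((-1+5i)t)v: X_1 = e^(-t)(cos(5t)·(1,-2) + sin(5t)·(1,-3)), X_2 = e^(-t)(sin(5t)·(1,-2) - cos(5t)·(1,-3)).
General solution: c_1X_1 + c_2X_2.

x(t) = c_1e^(-t)sin(5t) + c_1e^(-t)cos(5t) + c_2e^(-t)sin(5t) - c_2e^(-t)cos(5t), z(t) = -3c_1e^(-t)sin(5t) - 2c_1e^(-t)cos(5t) - 2c_2e^(-t)sin(5t) + 3c_2e^(-t)cos(5t)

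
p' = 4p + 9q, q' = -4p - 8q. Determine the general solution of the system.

Coefficient matrix A = [[4, 9], [-4, -8]].
Characteristic polynomial det(A - λI) = λ^2 + 4λ + 4 = 0.
Single eigenvalue λ = -2 with algebraic multiplicity 2.
Eigenvector v = (3,-2); generalized eigenvector w with (A-λI)w=v is (2,-1).
General solution: e^(-2t)[K_1·v + K_2·(t·v + w)].

p(t) = 3K_1e^(-2t) + 3K_2te^(-2t) + 2K_2e^(-2t), q(t) = -2K_1e^(-2t) - 2K_2te^(-2t) - K_2e^(-2t)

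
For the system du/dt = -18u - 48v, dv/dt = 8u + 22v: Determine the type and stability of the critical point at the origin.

A = [[-18,-48],[8,22]]; det(A-λI) = λ^2 - 4λ - 12.
λ = 6, -2: opposite signs.

saddle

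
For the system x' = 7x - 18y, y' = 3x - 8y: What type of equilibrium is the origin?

A = [[7,-18],[3,-8]]; det(A-λI) = λ^2 + λ - 2.
λ = -2, 1: opposite signs.

saddle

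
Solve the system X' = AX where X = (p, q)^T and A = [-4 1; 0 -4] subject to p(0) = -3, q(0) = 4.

p(t) = 4te^(-4t) - 3e^(-4t), q(t) = 4e^(-4t)

Coefficient matrix A = [[-4, 1], [0, -4]].
Characteristic polynomial det(A - λI) = λ^2 + 8λ + 16 = 0.
Single eigenvalue λ = -4 with algebraic multiplicity 2.
Eigenvector v = (1,0); generalized eigenvector w with (A-λI)w=v is (-1,1).
General solution: e^(-4t)[c_1·v + c_2·(t·v + w)].
Applying p(0)=-3, q(0)=4 gives c_1=1, c_2=4.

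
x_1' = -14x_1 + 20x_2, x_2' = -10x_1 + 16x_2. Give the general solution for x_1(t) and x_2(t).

Coefficient matrix A = [[-14, 20], [-10, 16]].
Characteristic polynomial det(A - λI) = λ^2 - 2λ - 24 = 0.
Eigenvalues λ = -4, 6.
For λ=-4: (A-λI) row 1 is [-10, 20], so an eigenvector is (-2, -1).
For λ=6: (A-λI) row 1 is [-20, 20], so an eigenvector is (1, 1).
General solution: c_1e^(-4t)(-2,-1) + c_2e^(6t)(1,1).

x_1(t) = -2c_1e^(-4t) + c_2e^(6t), x_2(t) = -c_1e^(-4t) + c_2e^(6t)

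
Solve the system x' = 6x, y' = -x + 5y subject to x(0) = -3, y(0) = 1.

x(t) = -3e^(6t), y(t) = 3e^(6t) - 2e^(5t)

Coefficient matrix A = [[6, 0], [-1, 5]].
Characteristic polynomial det(A - λI) = λ^2 - 11λ + 30 = 0.
Eigenvalues λ = 5, 6.
For λ=5: (A-λI) row 1 is [1, 0], so an eigenvector is (0, 1).
For λ=6: (A-λI) row 2 is [-1, -1], so an eigenvector is (-1, 1).
General solution: K_1e^(5t)(0,1) + K_2e^(6t)(-1,1).
Applying x(0)=-3, y(0)=1 gives K_1=-2, K_2=3.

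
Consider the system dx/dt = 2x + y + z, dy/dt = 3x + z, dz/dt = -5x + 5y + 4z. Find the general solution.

x(t) = K_2e^(3t) + K_3e^(4t), y(t) = K_1e^(-t) + K_2e^(3t) + K_3e^(4t), z(t) = -K_1e^(-t) + K_3e^(4t)

Coefficient matrix A = [[2, 1, 1], [3, 0, 1], [-5, 5, 4]].
det(A - λI) = 0 gives eigenvalues λ = -1, 3, 4.
For λ=-1: eigenvector (0,1,-1).
For λ=3: eigenvector (1,1,0).
For λ=4: eigenvector (1,1,1).
General solution: K_1e^(-t)(0,1,-1) + K_2e^(3t)(1,1,0) + K_3e^(4t)(1,1,1).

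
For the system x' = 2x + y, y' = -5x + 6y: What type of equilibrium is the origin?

unstable spiral

A = [[2,1],[-5,6]]; det(A-λI) = λ^2 - 8λ + 17.
λ = 4 ± i: positive real part.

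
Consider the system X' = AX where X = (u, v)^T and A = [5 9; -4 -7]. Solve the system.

Coefficient matrix A = [[5, 9], [-4, -7]].
Characteristic polynomial det(A - λI) = λ^2 + 2λ + 1 = 0.
Single eigenvalue λ = -1 with algebraic multiplicity 2.
Eigenvector v = (3,-2); generalized eigenvector w with (A-λI)w=v is (-1,1).
General solution: e^(-t)[C_1·v + C_2·(t·v + w)].

u(t) = 3C_1e^(-t) + 3C_2te^(-t) - C_2e^(-t), v(t) = -2C_1e^(-t) - 2C_2te^(-t) + C_2e^(-t)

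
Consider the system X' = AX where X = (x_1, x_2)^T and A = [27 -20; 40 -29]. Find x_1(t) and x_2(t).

Coefficient matrix A = [[27, -20], [40, -29]].
Characteristic polynomial det(A - λI) = λ^2 + 2λ + 17 = 0.
Eigenvalues λ = -1 ± 4i (complex conjugate pair).
For λ=-1+4i: an eigenvector is (-1,-1) - i(-2,-3) = (-1 + 2i, -1 + 3i).
A real fundamental pair from Re and Im of e^((-1+4i)t)v: X_1 = e^(-t)(cos(4t)·(-1,-1) + sin(4t)·(-2,-3)), X_2 = e^(-t)(sin(4t)·(-1,-1) - cos(4t)·(-2,-3)).
General solution: C_1X_1 + C_2X_2.

x_1(t) = -2C_1e^(-t)sin(4t) - C_1e^(-t)cos(4t) - C_2e^(-t)sin(4t) + 2C_2e^(-t)cos(4t), x_2(t) = -3C_1e^(-t)sin(4t) - C_1e^(-t)cos(4t) - C_2e^(-t)sin(4t) + 3C_2e^(-t)cos(4t)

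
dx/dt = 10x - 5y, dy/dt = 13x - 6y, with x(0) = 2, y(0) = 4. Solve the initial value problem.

x(t) = -4e^(2t)sin(t) + 2e^(2t)cos(t), y(t) = -6e^(2t)sin(t) + 4e^(2t)cos(t)

Coefficient matrix A = [[10, -5], [13, -6]].
Characteristic polynomial det(A - λI) = λ^2 - 4λ + 5 = 0.
Eigenvalues λ = 2 ± i (complex conjugate pair).
For λ=2+i: an eigenvector is (2,3) - i(1,2) = (2 - i, 3 - 2i).
A real fundamental pair from Re and Im of e^((2+i)t)v: X_1 = e^(2t)(cos(t)·(2,3) + sin(t)·(1,2)), X_2 = e^(2t)(sin(t)·(2,3) - cos(t)·(1,2)).
General solution: c_1X_1 + c_2X_2.
Applying x(0)=2, y(0)=4 gives c_1=0, c_2=-2.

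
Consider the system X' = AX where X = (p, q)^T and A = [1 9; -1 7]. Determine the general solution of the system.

p(t) = 3C_1e^(4t) + 3C_2te^(4t) - C_2e^(4t), q(t) = C_1e^(4t) + C_2te^(4t)

Coefficient matrix A = [[1, 9], [-1, 7]].
Characteristic polynomial det(A - λI) = λ^2 - 8λ + 16 = 0.
Single eigenvalue λ = 4 with algebraic multiplicity 2.
Eigenvector v = (3,1); generalized eigenvector w with (A-λI)w=v is (-1,0).
General solution: e^(4t)[C_1·v + C_2·(t·v + w)].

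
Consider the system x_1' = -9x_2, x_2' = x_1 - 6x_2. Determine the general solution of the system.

x_1(t) = 3c_1e^(-3t) + 3c_2te^(-3t) + c_2e^(-3t), x_2(t) = c_1e^(-3t) + c_2te^(-3t)

Coefficient matrix A = [[0, -9], [1, -6]].
Characteristic polynomial det(A - λI) = λ^2 + 6λ + 9 = 0.
Single eigenvalue λ = -3 with algebraic multiplicity 2.
Eigenvector v = (3,1); generalized eigenvector w with (A-λI)w=v is (1,0).
General solution: e^(-3t)[c_1·v + c_2·(t·v + w)].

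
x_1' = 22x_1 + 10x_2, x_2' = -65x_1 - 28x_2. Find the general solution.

x_1(t) = c_1e^(-3t)sin(5t) + c_1e^(-3t)cos(5t) + c_2e^(-3t)sin(5t) - c_2e^(-3t)cos(5t), x_2(t) = -3c_1e^(-3t)sin(5t) - 2c_1e^(-3t)cos(5t) - 2c_2e^(-3t)sin(5t) + 3c_2e^(-3t)cos(5t)

Coefficient matrix A = [[22, 10], [-65, -28]].
Characteristic polynomial det(A - λI) = λ^2 + 6λ + 34 = 0.
Eigenvalues λ = -3 ± 5i (complex conjugate pair).
For λ=-3+5i: an eigenvector is (1,-2) - i(1,-3) = (1 - i, -2 + 3i).
A real fundamental pair from Re and Im of e^((-3+5i)t)v: X_1 = e^(-3t)(cos(5t)·(1,-2) + sin(5t)·(1,-3)), X_2 = e^(-3t)(sin(5t)·(1,-2) - cos(5t)·(1,-3)).
General solution: c_1X_1 + c_2X_2.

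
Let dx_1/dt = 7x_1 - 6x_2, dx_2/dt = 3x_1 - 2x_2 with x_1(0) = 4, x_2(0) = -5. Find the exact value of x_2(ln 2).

A = [[7,-6],[3,-2]]; eigenvalues λ = 4, 1.
Eigenvectors: (-2,-1) for λ=4, (1,1) for λ=1.
From the initial condition, c_1 = -9, c_2 = -14.
x_2(ln 2) = (-9)(2^4)(-1) + (-14)(2^1)(1) = 116.

116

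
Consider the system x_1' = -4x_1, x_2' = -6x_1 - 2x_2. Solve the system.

x_1(t) = -C_1e^(-4t), x_2(t) = -3C_1e^(-4t) - C_2e^(-2t)

Coefficient matrix A = [[-4, 0], [-6, -2]].
Characteristic polynomial det(A - λI) = λ^2 + 6λ + 8 = 0.
Eigenvalues λ = -4, -2.
For λ=-4: (A-λI) row 2 is [-6, 2], so an eigenvector is (-1, -3).
For λ=-2: (A-λI) row 1 is [-2, 0], so an eigenvector is (0, -1).
General solution: C_1e^(-4t)(-1,-3) + C_2e^(-2t)(0,-1).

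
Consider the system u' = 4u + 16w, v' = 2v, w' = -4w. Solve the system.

u(t) = C_1e^(4t) - 2C_3e^(-4t), v(t) = C_2e^(2t), w(t) = C_3e^(-4t)

Coefficient matrix A = [[4, 0, 16], [0, 2, 0], [0, 0, -4]].
det(A - λI) = 0 gives eigenvalues λ = 4, 2, -4.
For λ=4: eigenvector (1,0,0).
For λ=2: eigenvector (0,1,0).
For λ=-4: eigenvector (-2,0,1).
General solution: C_1e^(4t)(1,0,0) + C_2e^(2t)(0,1,0) + C_3e^(-4t)(-2,0,1).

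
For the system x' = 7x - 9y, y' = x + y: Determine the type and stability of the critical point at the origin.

A = [[7,-9],[1,1]]; det(A-λI) = λ^2 - 8λ + 16.
repeated λ = 4 with a single eigenvector.

unstable improper node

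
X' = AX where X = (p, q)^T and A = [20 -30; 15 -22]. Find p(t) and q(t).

Coefficient matrix A = [[20, -30], [15, -22]].
Characteristic polynomial det(A - λI) = λ^2 + 2λ + 10 = 0.
Eigenvalues λ = -1 ± 3i (complex conjugate pair).
For λ=-1+3i: an eigenvector is (-3,-2) - i(-1,-1) = (-3 + i, -2 + i).
A real fundamental pair from Re and Im of e^((-1+3i)t)v: X_1 = e^(-t)(cos(3t)·(-3,-2) + sin(3t)·(-1,-1)), X_2 = e^(-t)(sin(3t)·(-3,-2) - cos(3t)·(-1,-1)).
General solution: C_1X_1 + C_2X_2.

p(t) = -C_1e^(-t)sin(3t) - 3C_1e^(-t)cos(3t) - 3C_2e^(-t)sin(3t) + C_2e^(-t)cos(3t), q(t) = -C_1e^(-t)sin(3t) - 2C_1e^(-t)cos(3t) - 2C_2e^(-t)sin(3t) + C_2e^(-t)cos(3t)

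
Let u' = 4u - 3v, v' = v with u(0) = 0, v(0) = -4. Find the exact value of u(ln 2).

56

A = [[4,-3],[0,1]]; eigenvalues λ = 1, 4.
Eigenvectors: (-1,-1) for λ=1, (1,0) for λ=4.
From the initial condition, c_1 = 4, c_2 = 4.
u(ln 2) = (4)(2^1)(-1) + (4)(2^4)(1) = 56.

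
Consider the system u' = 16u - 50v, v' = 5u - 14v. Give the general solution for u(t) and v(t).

u(t) = -C_1e^(t)sin(5t) + 3C_1e^(t)cos(5t) + 3C_2e^(t)sin(5t) + C_2e^(t)cos(5t), v(t) = C_1e^(t)cos(5t) + C_2e^(t)sin(5t)

Coefficient matrix A = [[16, -50], [5, -14]].
Characteristic polynomial det(A - λI) = λ^2 - 2λ + 26 = 0.
Eigenvalues λ = 1 ± 5i (complex conjugate pair).
For λ=1+5i: an eigenvector is (3,1) - i(-1,0) = (3 + i, 1).
A real fundamental pair from Re and Im of e^((1+5i)t)v: X_1 = e^(t)(cos(5t)·(3,1) + sin(5t)·(-1,0)), X_2 = e^(t)(sin(5t)·(3,1) - cos(5t)·(-1,0)).
General solution: C_1X_1 + C_2X_2.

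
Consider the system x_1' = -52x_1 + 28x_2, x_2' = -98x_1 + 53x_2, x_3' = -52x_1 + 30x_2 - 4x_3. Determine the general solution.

x_1(t) = 4C_1e^(-3t) + C_2e^(4t), x_2(t) = 7C_1e^(-3t) + 2C_2e^(4t), x_3(t) = 2C_1e^(-3t) + C_2e^(4t) + C_3e^(-4t)

Coefficient matrix A = [[-52, 28, 0], [-98, 53, 0], [-52, 30, -4]].
det(A - λI) = 0 gives eigenvalues λ = -3, 4, -4.
For λ=-3: eigenvector (4,7,2).
For λ=4: eigenvector (1,2,1).
For λ=-4: eigenvector (0,0,1).
General solution: C_1e^(-3t)(4,7,2) + C_2e^(4t)(1,2,1) + C_3e^(-4t)(0,0,1).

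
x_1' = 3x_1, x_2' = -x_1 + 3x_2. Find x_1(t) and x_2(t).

Coefficient matrix A = [[3, 0], [-1, 3]].
Characteristic polynomial det(A - λI) = λ^2 - 6λ + 9 = 0.
Single eigenvalue λ = 3 with algebraic multiplicity 2.
Eigenvector v = (0,-1); generalized eigenvector w with (A-λI)w=v is (1,3).
General solution: e^(3t)[C_1·v + C_2·(t·v + w)].

x_1(t) = C_2e^(3t), x_2(t) = -C_1e^(3t) - C_2te^(3t) + 3C_2e^(3t)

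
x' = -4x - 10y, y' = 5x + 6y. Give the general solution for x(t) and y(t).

x(t) = -C_1e^(t)sin(5t) + C_1e^(t)cos(5t) + C_2e^(t)sin(5t) + C_2e^(t)cos(5t), y(t) = C_1e^(t)sin(5t) - C_2e^(t)cos(5t)

Coefficient matrix A = [[-4, -10], [5, 6]].
Characteristic polynomial det(A - λI) = λ^2 - 2λ + 26 = 0.
Eigenvalues λ = 1 ± 5i (complex conjugate pair).
For λ=1+5i: an eigenvector is (1,0) - i(-1,1) = (1 + i, 0 - i).
A real fundamental pair from Re and Im of e^((1+5i)t)v: X_1 = e^(t)(cos(5t)·(1,0) + sin(5t)·(-1,1)), X_2 = e^(t)(sin(5t)·(1,0) - cos(5t)·(-1,1)).
General solution: C_1X_1 + C_2X_2.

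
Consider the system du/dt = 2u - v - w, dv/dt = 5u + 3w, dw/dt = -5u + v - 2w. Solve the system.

Coefficient matrix A = [[2, -1, -1], [5, 0, 3], [-5, 1, -2]].
det(A - λI) = 0 gives eigenvalues λ = 2, 1, -3.
For λ=2: eigenvector (1,1,-1).
For λ=1: eigenvector (1,2,-1).
For λ=-3: eigenvector (0,-1,1).
General solution: K_1e^(2t)(1,1,-1) + K_2e^(t)(1,2,-1) + K_3e^(-3t)(0,-1,1).

u(t) = K_1e^(2t) + K_2e^(t), v(t) = K_1e^(2t) + 2K_2e^(t) - K_3e^(-3t), w(t) = -K_1e^(2t) - K_2e^(t) + K_3e^(-3t)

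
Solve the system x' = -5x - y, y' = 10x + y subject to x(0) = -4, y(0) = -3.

x(t) = 15e^(-2t)sin(t) - 4e^(-2t)cos(t), y(t) = -49e^(-2t)sin(t) - 3e^(-2t)cos(t)

Coefficient matrix A = [[-5, -1], [10, 1]].
Characteristic polynomial det(A - λI) = λ^2 + 4λ + 5 = 0.
Eigenvalues λ = -2 ± i (complex conjugate pair).
For λ=-2+i: an eigenvector is (0,1) - i(-1,3) = (0 + i, 1 - 3i).
A real fundamental pair from Re and Im of e^((-2+i)t)v: X_1 = e^(-2t)(cos(t)·(0,1) + sin(t)·(-1,3)), X_2 = e^(-2t)(sin(t)·(0,1) - cos(t)·(-1,3)).
General solution: C_1X_1 + C_2X_2.
Applying x(0)=-4, y(0)=-3 gives C_1=-15, C_2=-4.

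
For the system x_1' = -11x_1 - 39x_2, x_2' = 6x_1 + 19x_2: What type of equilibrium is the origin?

A = [[-11,-39],[6,19]]; det(A-λI) = λ^2 - 8λ + 25.
λ = 4 ± 3i: positive real part.

unstable spiral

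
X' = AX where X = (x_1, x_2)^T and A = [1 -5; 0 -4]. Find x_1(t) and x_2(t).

Coefficient matrix A = [[1, -5], [0, -4]].
Characteristic polynomial det(A - λI) = λ^2 + 3λ - 4 = 0.
Eigenvalues λ = -4, 1.
For λ=-4: (A-λI) row 1 is [5, -5], so an eigenvector is (1, 1).
For λ=1: (A-λI) row 1 is [0, -5], so an eigenvector is (-1, 0).
General solution: c_1e^(-4t)(1,1) + c_2e^(t)(-1,0).

x_1(t) = c_1e^(-4t) - c_2e^(t), x_2(t) = c_1e^(-4t)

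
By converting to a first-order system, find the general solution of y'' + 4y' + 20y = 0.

y(t) = c_1e^(-2t)cos(4t) + c_2e^(-2t)sin(4t)

Let x_1 = y, x_2 = y'. Then x_1' = x_2 and x_2' = -20x_1 - 4x_2.
A = [[0,1],[-20,-4]]; det(A-λI) = λ^2 + 4λ + 20.
Eigenvalues λ = -2 ± 4i.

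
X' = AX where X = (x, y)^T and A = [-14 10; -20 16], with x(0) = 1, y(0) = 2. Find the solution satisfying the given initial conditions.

x(t) = e^(6t), y(t) = 2e^(6t)

Coefficient matrix A = [[-14, 10], [-20, 16]].
Characteristic polynomial det(A - λI) = λ^2 - 2λ - 24 = 0.
Eigenvalues λ = -4, 6.
For λ=-4: (A-λI) row 1 is [-10, 10], so an eigenvector is (1, 1).
For λ=6: (A-λI) row 1 is [-20, 10], so an eigenvector is (1, 2).
General solution: K_1e^(-4t)(1,1) + K_2e^(6t)(1,2).
Applying x(0)=1, y(0)=2 gives K_1=0, K_2=1.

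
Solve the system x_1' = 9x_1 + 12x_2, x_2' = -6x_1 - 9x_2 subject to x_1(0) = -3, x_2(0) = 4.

Coefficient matrix A = [[9, 12], [-6, -9]].
Characteristic polynomial det(A - λI) = λ^2 - 9 = 0.
Eigenvalues λ = 3, -3.
For λ=3: (A-λI) row 1 is [6, 12], so an eigenvector is (2, -1).
For λ=-3: (A-λI) row 1 is [12, 12], so an eigenvector is (-1, 1).
General solution: c_1e^(3t)(2,-1) + c_2e^(-3t)(-1,1).
Applying x_1(0)=-3, x_2(0)=4 gives c_1=1, c_2=5.

x_1(t) = 2e^(3t) - 5e^(-3t), x_2(t) = -e^(3t) + 5e^(-3t)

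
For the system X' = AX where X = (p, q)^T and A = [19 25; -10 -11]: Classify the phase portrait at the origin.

A = [[19,25],[-10,-11]]; det(A-λI) = λ^2 - 8λ + 41.
λ = 4 ± 5i: positive real part.

unstable spiral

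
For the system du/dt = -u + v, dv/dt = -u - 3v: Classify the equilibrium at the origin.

A = [[-1,1],[-1,-3]]; det(A-λI) = λ^2 + 4λ + 4.
repeated λ = -2 with a single eigenvector.

stable improper node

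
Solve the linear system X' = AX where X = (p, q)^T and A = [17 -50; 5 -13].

p(t) = -c_1e^(2t)sin(5t) + 3c_1e^(2t)cos(5t) + 3c_2e^(2t)sin(5t) + c_2e^(2t)cos(5t), q(t) = c_1e^(2t)cos(5t) + c_2e^(2t)sin(5t)

Coefficient matrix A = [[17, -50], [5, -13]].
Characteristic polynomial det(A - λI) = λ^2 - 4λ + 29 = 0.
Eigenvalues λ = 2 ± 5i (complex conjugate pair).
For λ=2+5i: an eigenvector is (3,1) - i(-1,0) = (3 + i, 1).
A real fundamental pair from Re and Im of e^((2+5i)t)v: X_1 = e^(2t)(cos(5t)·(3,1) + sin(5t)·(-1,0)), X_2 = e^(2t)(sin(5t)·(3,1) - cos(5t)·(-1,0)).
General solution: c_1X_1 + c_2X_2.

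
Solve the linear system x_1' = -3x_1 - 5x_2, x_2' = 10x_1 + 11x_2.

x_1(t) = -K_1e^(4t)sin(t) - 2K_1e^(4t)cos(t) - 2K_2e^(4t)sin(t) + K_2e^(4t)cos(t), x_2(t) = K_1e^(4t)sin(t) + 3K_1e^(4t)cos(t) + 3K_2e^(4t)sin(t) - K_2e^(4t)cos(t)

Coefficient matrix A = [[-3, -5], [10, 11]].
Characteristic polynomial det(A - λI) = λ^2 - 8λ + 17 = 0.
Eigenvalues λ = 4 ± i (complex conjugate pair).
For λ=4+i: an eigenvector is (-2,3) - i(-1,1) = (-2 + i, 3 - i).
A real fundamental pair from Re and Im of e^((4+i)t)v: X_1 = e^(4t)(cos(t)·(-2,3) + sin(t)·(-1,1)), X_2 = e^(4t)(sin(t)·(-2,3) - cos(t)·(-1,1)).
General solution: K_1X_1 + K_2X_2.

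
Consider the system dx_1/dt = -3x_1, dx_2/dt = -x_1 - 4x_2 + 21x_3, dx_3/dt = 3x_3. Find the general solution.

Coefficient matrix A = [[-3, 0, 0], [-1, -4, 21], [0, 0, 3]].
det(A - λI) = 0 gives eigenvalues λ = -4, -3, 3.
For λ=-4: eigenvector (0,1,0).
For λ=-3: eigenvector (1,-1,0).
For λ=3: eigenvector (0,3,1).
General solution: c_1e^(-4t)(0,1,0) + c_2e^(-3t)(1,-1,0) + c_3e^(3t)(0,3,1).

x_1(t) = c_2e^(-3t), x_2(t) = c_1e^(-4t) - c_2e^(-3t) + 3c_3e^(3t), x_3(t) = c_3e^(3t)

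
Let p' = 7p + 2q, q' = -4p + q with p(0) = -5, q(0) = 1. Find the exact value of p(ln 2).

A = [[7,2],[-4,1]]; eigenvalues λ = 5, 3.
Eigenvectors: (-1,1) for λ=5, (-1,2) for λ=3.
From the initial condition, c_1 = 9, c_2 = -4.
p(ln 2) = (9)(2^5)(-1) + (-4)(2^3)(-1) = -256.

-256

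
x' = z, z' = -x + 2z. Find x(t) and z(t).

x(t) = -C_1e^(t) - C_2te^(t) + 2C_2e^(t), z(t) = -C_1e^(t) - C_2te^(t) + C_2e^(t)

Coefficient matrix A = [[0, 1], [-1, 2]].
Characteristic polynomial det(A - λI) = λ^2 - 2λ + 1 = 0.
Single eigenvalue λ = 1 with algebraic multiplicity 2.
Eigenvector v = (-1,-1); generalized eigenvector w with (A-λI)w=v is (2,1).
General solution: e^(t)[C_1·v + C_2·(t·v + w)].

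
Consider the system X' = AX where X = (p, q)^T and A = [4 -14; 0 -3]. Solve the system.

p(t) = 2K_1e^(-3t) + K_2e^(4t), q(t) = K_1e^(-3t)

Coefficient matrix A = [[4, -14], [0, -3]].
Characteristic polynomial det(A - λI) = λ^2 - λ - 12 = 0.
Eigenvalues λ = -3, 4.
For λ=-3: (A-λI) row 1 is [7, -14], so an eigenvector is (2, 1).
For λ=4: (A-λI) row 1 is [0, -14], so an eigenvector is (1, 0).
General solution: K_1e^(-3t)(2,1) + K_2e^(4t)(1,0).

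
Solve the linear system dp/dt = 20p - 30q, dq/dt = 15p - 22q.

p(t) = -3K_1e^(-t)sin(3t) + K_1e^(-t)cos(3t) + K_2e^(-t)sin(3t) + 3K_2e^(-t)cos(3t), q(t) = -2K_1e^(-t)sin(3t) + K_1e^(-t)cos(3t) + K_2e^(-t)sin(3t) + 2K_2e^(-t)cos(3t)

Coefficient matrix A = [[20, -30], [15, -22]].
Characteristic polynomial det(A - λI) = λ^2 + 2λ + 10 = 0.
Eigenvalues λ = -1 ± 3i (complex conjugate pair).
For λ=-1+3i: an eigenvector is (1,1) - i(-3,-2) = (1 + 3i, 1 + 2i).
A real fundamental pair from Re and Im of e^((-1+3i)t)v: X_1 = e^(-t)(cos(3t)·(1,1) + sin(3t)·(-3,-2)), X_2 = e^(-t)(sin(3t)·(1,1) - cos(3t)·(-3,-2)).
General solution: K_1X_1 + K_2X_2.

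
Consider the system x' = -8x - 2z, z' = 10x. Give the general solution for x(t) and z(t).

Coefficient matrix A = [[-8, -2], [10, 0]].
Characteristic polynomial det(A - λI) = λ^2 + 8λ + 20 = 0.
Eigenvalues λ = -4 ± 2i (complex conjugate pair).
For λ=-4+2i: an eigenvector is (0,1) - i(-1,2) = (0 + i, 1 - 2i).
A real fundamental pair from Re and Im of e^((-4+2i)t)v: X_1 = e^(-4t)(cos(2t)·(0,1) + sin(2t)·(-1,2)), X_2 = e^(-4t)(sin(2t)·(0,1) - cos(2t)·(-1,2)).
General solution: K_1X_1 + K_2X_2.

x(t) = -K_1e^(-4t)sin(2t) + K_2e^(-4t)cos(2t), z(t) = 2K_1e^(-4t)sin(2t) + K_1e^(-4t)cos(2t) + K_2e^(-4t)sin(2t) - 2K_2e^(-4t)cos(2t)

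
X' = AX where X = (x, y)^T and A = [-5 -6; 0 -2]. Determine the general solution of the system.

Coefficient matrix A = [[-5, -6], [0, -2]].
Characteristic polynomial det(A - λI) = λ^2 + 7λ + 10 = 0.
Eigenvalues λ = -2, -5.
For λ=-2: (A-λI) row 1 is [-3, -6], so an eigenvector is (2, -1).
For λ=-5: (A-λI) row 1 is [0, -6], so an eigenvector is (-1, 0).
General solution: C_1e^(-2t)(2,-1) + C_2e^(-5t)(-1,0).

x(t) = 2C_1e^(-2t) - C_2e^(-5t), y(t) = -C_1e^(-2t)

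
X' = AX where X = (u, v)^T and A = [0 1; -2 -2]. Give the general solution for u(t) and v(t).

u(t) = C_1e^(-t)sin(t) - C_2e^(-t)cos(t), v(t) = -C_1e^(-t)sin(t) + C_1e^(-t)cos(t) + C_2e^(-t)sin(t) + C_2e^(-t)cos(t)

Coefficient matrix A = [[0, 1], [-2, -2]].
Characteristic polynomial det(A - λI) = λ^2 + 2λ + 2 = 0.
Eigenvalues λ = -1 ± i (complex conjugate pair).
For λ=-1+i: an eigenvector is (0,1) - i(1,-1) = (0 - i, 1 + i).
A real fundamental pair from Re and Im of e^((-1+i)t)v: X_1 = e^(-t)(cos(t)·(0,1) + sin(t)·(1,-1)), X_2 = e^(-t)(sin(t)·(0,1) - cos(t)·(1,-1)).
General solution: C_1X_1 + C_2X_2.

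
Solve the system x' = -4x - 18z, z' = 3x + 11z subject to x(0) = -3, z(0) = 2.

x(t) = -6e^(5t) + 3e^(2t), z(t) = 3e^(5t) - e^(2t)

Coefficient matrix A = [[-4, -18], [3, 11]].
Characteristic polynomial det(A - λI) = λ^2 - 7λ + 10 = 0.
Eigenvalues λ = 5, 2.
For λ=5: (A-λI) row 1 is [-9, -18], so an eigenvector is (2, -1).
For λ=2: (A-λI) row 1 is [-6, -18], so an eigenvector is (-3, 1).
General solution: c_1e^(5t)(2,-1) + c_2e^(2t)(-3,1).
Applying x(0)=-3, z(0)=2 gives c_1=-3, c_2=-1.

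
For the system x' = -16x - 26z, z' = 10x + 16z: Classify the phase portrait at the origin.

A = [[-16,-26],[10,16]]; det(A-λI) = λ^2 + 4.
λ = 0 ± 2i: zero real part.

center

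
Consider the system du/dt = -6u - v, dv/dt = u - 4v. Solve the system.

Coefficient matrix A = [[-6, -1], [1, -4]].
Characteristic polynomial det(A - λI) = λ^2 + 10λ + 25 = 0.
Single eigenvalue λ = -5 with algebraic multiplicity 2.
Eigenvector v = (1,-1); generalized eigenvector w with (A-λI)w=v is (2,-3).
General solution: e^(-5t)[K_1·v + K_2·(t·v + w)].

u(t) = K_1e^(-5t) + K_2te^(-5t) + 2K_2e^(-5t), v(t) = -K_1e^(-5t) - K_2te^(-5t) - 3K_2e^(-5t)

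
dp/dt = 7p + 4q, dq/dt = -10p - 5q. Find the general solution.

p(t) = C_1e^(t)sin(2t) - C_1e^(t)cos(2t) - C_2e^(t)sin(2t) - C_2e^(t)cos(2t), q(t) = -C_1e^(t)sin(2t) + 2C_1e^(t)cos(2t) + 2C_2e^(t)sin(2t) + C_2e^(t)cos(2t)

Coefficient matrix A = [[7, 4], [-10, -5]].
Characteristic polynomial det(A - λI) = λ^2 - 2λ + 5 = 0.
Eigenvalues λ = 1 ± 2i (complex conjugate pair).
For λ=1+2i: an eigenvector is (-1,2) - i(1,-1) = (-1 - i, 2 + i).
A real fundamental pair from Re and Im of e^((1+2i)t)v: X_1 = e^(t)(cos(2t)·(-1,2) + sin(2t)·(1,-1)), X_2 = e^(t)(sin(2t)·(-1,2) - cos(2t)·(1,-1)).
General solution: C_1X_1 + C_2X_2.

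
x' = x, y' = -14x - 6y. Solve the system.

Coefficient matrix A = [[1, 0], [-14, -6]].
Characteristic polynomial det(A - λI) = λ^2 + 5λ - 6 = 0.
Eigenvalues λ = 1, -6.
For λ=1: (A-λI) row 2 is [-14, -7], so an eigenvector is (-1, 2).
For λ=-6: (A-λI) row 1 is [7, 0], so an eigenvector is (0, 1).
General solution: c_1e^(t)(-1,2) + c_2e^(-6t)(0,1).

x(t) = -c_1e^(t), y(t) = 2c_1e^(t) + c_2e^(-6t)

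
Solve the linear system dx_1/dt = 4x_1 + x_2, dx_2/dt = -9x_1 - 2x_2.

Coefficient matrix A = [[4, 1], [-9, -2]].
Characteristic polynomial det(A - λI) = λ^2 - 2λ + 1 = 0.
Single eigenvalue λ = 1 with algebraic multiplicity 2.
Eigenvector v = (-1,3); generalized eigenvector w with (A-λI)w=v is (0,-1).
General solution: e^(t)[K_1·v + K_2·(t·v + w)].

x_1(t) = -K_1e^(t) - K_2te^(t), x_2(t) = 3K_1e^(t) + 3K_2te^(t) - K_2e^(t)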